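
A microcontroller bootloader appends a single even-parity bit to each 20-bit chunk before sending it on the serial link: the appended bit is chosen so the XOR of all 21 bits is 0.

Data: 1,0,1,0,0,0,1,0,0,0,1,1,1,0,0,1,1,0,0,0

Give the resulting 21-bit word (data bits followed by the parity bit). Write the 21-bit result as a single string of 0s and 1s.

XOR of the 20 data bits: 1⊕0⊕1⊕0⊕0⊕0⊕1⊕0⊕0⊕0⊕1⊕1⊕1⊕0⊕0⊕1⊕1⊕0⊕0⊕0 = 0
Parity bit = 0 (so all 21 bits XOR to 0).

101000100011100110000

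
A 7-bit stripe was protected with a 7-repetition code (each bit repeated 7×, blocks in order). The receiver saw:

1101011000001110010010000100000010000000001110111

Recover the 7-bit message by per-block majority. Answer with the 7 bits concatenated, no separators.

1000001

Block 1 (1101011): 5 ones → 1
Block 2 (0000011): 2 ones → 0
Block 3 (1001001): 3 ones → 0
Block 4 (0000100): 1 one → 0
Block 5 (0000100): 1 one → 0
Block 6 (0000000): 0 ones → 0
Block 7 (1110111): 6 ones → 1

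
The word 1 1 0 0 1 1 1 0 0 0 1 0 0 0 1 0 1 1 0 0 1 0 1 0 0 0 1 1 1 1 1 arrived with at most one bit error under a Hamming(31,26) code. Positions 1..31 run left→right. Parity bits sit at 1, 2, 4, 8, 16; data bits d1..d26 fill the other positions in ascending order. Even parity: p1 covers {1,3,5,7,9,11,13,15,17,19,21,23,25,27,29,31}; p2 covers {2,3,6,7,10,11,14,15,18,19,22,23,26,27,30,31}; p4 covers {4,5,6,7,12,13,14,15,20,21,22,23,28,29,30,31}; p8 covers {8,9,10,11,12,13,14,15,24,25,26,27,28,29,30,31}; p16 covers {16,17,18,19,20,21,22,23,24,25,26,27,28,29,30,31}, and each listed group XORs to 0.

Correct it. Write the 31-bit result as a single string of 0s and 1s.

s1 (pos 1,3,5,7,9,11,13,15,17,19,21,23,25,27,29,31): 1⊕0⊕1⊕1⊕0⊕1⊕0⊕1⊕1⊕0⊕1⊕1⊕0⊕1⊕1⊕1 = 1
s2 (pos 2,3,6,7,10,11,14,15,18,19,22,23,26,27,30,31): 1⊕0⊕1⊕1⊕0⊕1⊕0⊕1⊕1⊕0⊕0⊕1⊕0⊕1⊕1⊕1 = 0
s4 (pos 4,5,6,7,12,13,14,15,20,21,22,23,28,29,30,31): 0⊕1⊕1⊕1⊕0⊕0⊕0⊕1⊕0⊕1⊕0⊕1⊕1⊕1⊕1⊕1 = 0
s8 (pos 8,9,10,11,12,13,14,15,24,25,26,27,28,29,30,31): 0⊕0⊕0⊕1⊕0⊕0⊕0⊕1⊕0⊕0⊕0⊕1⊕1⊕1⊕1⊕1 = 1
s16 (pos 16,17,18,19,20,21,22,23,24,25,26,27,28,29,30,31): 0⊕1⊕1⊕0⊕0⊕1⊕0⊕1⊕0⊕0⊕0⊕1⊕1⊕1⊕1⊕1 = 1
Syndrome s16…s1 = 11001 → error at position 25.
Flip position 25: 1100111000100010110010100011111 → 1100111000100010110010101011111

1100111000100010110010101011111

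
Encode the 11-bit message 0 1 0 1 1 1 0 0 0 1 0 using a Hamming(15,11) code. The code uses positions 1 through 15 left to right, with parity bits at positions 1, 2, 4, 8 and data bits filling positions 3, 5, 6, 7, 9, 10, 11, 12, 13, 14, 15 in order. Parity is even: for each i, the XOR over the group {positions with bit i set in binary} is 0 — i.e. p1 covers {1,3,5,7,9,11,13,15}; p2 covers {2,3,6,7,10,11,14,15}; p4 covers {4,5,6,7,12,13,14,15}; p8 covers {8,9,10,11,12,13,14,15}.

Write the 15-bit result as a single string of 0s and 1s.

Place data at non-parity positions: p1 p2 0 p4 1 0 1 p8 1 1 0 0 0 1 0
p1 (pos 1,3,5,7,9,11,13,15): XOR of data positions = 0⊕1⊕1⊕1⊕0⊕0⊕0 = 1
p2 (pos 2,3,6,7,10,11,14,15): XOR of data positions = 0⊕0⊕1⊕1⊕0⊕1⊕0 = 1
p4 (pos 4,5,6,7,12,13,14,15): XOR of data positions = 1⊕0⊕1⊕0⊕0⊕1⊕0 = 1
p8 (pos 8,9,10,11,12,13,14,15): XOR of data positions = 1⊕1⊕0⊕0⊕0⊕1⊕0 = 1
Codeword: 110110111100010

110110111100010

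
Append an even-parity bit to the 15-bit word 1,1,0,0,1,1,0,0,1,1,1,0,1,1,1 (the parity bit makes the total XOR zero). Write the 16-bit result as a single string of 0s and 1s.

XOR of the 15 data bits: 1⊕1⊕0⊕0⊕1⊕1⊕0⊕0⊕1⊕1⊕1⊕0⊕1⊕1⊕1 = 0
Parity bit = 0 (so all 16 bits XOR to 0).

1100110011101110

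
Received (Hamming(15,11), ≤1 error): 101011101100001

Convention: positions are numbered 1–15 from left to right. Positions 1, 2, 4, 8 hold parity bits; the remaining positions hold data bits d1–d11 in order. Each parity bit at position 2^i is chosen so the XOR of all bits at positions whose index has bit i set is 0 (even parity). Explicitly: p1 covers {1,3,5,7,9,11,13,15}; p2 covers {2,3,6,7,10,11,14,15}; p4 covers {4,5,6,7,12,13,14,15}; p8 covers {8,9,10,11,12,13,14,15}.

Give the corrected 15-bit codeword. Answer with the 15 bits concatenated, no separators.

s1 (pos 1,3,5,7,9,11,13,15): 1⊕1⊕1⊕1⊕1⊕0⊕0⊕1 = 0
s2 (pos 2,3,6,7,10,11,14,15): 0⊕1⊕1⊕1⊕1⊕0⊕0⊕1 = 1
s4 (pos 4,5,6,7,12,13,14,15): 0⊕1⊕1⊕1⊕0⊕0⊕0⊕1 = 0
s8 (pos 8,9,10,11,12,13,14,15): 0⊕1⊕1⊕0⊕0⊕0⊕0⊕1 = 1
Syndrome s8…s1 = 1010 → error at position 10.
Flip position 10: 101011101100001 → 101011101000001

101011101000001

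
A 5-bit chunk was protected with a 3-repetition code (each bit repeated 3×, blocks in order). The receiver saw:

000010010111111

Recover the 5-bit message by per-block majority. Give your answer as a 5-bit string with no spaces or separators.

00011

Block 1 (000): 0 ones → 0
Block 2 (010): 1 one → 0
Block 3 (010): 1 one → 0
Block 4 (111): 3 ones → 1
Block 5 (111): 3 ones → 1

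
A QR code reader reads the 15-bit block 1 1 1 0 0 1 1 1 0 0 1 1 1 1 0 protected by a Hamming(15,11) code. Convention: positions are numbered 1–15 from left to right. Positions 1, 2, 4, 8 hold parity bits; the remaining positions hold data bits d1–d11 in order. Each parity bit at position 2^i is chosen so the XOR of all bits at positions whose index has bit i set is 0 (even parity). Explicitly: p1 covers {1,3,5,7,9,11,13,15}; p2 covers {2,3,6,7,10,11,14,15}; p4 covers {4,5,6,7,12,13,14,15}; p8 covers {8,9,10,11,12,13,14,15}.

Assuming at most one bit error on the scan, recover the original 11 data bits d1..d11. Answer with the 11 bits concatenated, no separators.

10110011010

s1 (pos 1,3,5,7,9,11,13,15): 1⊕1⊕0⊕1⊕0⊕1⊕1⊕0 = 1
s2 (pos 2,3,6,7,10,11,14,15): 1⊕1⊕1⊕1⊕0⊕1⊕1⊕0 = 0
s4 (pos 4,5,6,7,12,13,14,15): 0⊕0⊕1⊕1⊕1⊕1⊕1⊕0 = 1
s8 (pos 8,9,10,11,12,13,14,15): 1⊕0⊕0⊕1⊕1⊕1⊕1⊕0 = 1
Syndrome s8…s1 = 1101 → error at position 13.
Flip position 13: 111001110011110 → 111001110011010
Read data bits from positions 3,5,6,7,9,10,11,12,13,14,15: 10110011010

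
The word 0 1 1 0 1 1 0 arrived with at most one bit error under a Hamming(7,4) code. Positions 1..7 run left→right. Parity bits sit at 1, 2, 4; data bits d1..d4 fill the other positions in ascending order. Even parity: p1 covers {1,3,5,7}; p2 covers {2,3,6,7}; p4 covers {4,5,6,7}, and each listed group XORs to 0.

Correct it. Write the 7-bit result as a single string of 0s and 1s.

0010110

s1 (pos 1,3,5,7): 0⊕1⊕1⊕0 = 0
s2 (pos 2,3,6,7): 1⊕1⊕1⊕0 = 1
s4 (pos 4,5,6,7): 0⊕1⊕1⊕0 = 0
Syndrome s4…s1 = 010 → error at position 2.
Flip position 2: 0110110 → 0010110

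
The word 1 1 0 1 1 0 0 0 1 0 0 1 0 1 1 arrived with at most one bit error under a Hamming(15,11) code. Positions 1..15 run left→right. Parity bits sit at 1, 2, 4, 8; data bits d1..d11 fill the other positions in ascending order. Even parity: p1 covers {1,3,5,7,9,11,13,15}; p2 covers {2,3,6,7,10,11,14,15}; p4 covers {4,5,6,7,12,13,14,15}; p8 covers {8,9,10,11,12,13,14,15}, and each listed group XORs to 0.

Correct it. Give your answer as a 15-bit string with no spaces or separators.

110111001001011

s1 (pos 1,3,5,7,9,11,13,15): 1⊕0⊕1⊕0⊕1⊕0⊕0⊕1 = 0
s2 (pos 2,3,6,7,10,11,14,15): 1⊕0⊕0⊕0⊕0⊕0⊕1⊕1 = 1
s4 (pos 4,5,6,7,12,13,14,15): 1⊕1⊕0⊕0⊕1⊕0⊕1⊕1 = 1
s8 (pos 8,9,10,11,12,13,14,15): 0⊕1⊕0⊕0⊕1⊕0⊕1⊕1 = 0
Syndrome s8…s1 = 0110 → error at position 6.
Flip position 6: 110110001001011 → 110111001001011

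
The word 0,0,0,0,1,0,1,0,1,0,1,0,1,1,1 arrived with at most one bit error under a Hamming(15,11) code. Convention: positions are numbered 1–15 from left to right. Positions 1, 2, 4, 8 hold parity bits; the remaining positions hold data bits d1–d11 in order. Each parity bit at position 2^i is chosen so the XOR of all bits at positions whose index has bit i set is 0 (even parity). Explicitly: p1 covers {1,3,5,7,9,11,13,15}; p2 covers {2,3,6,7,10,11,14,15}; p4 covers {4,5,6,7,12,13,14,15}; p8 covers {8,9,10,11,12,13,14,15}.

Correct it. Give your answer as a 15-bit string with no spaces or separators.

s1 (pos 1,3,5,7,9,11,13,15): 0⊕0⊕1⊕1⊕1⊕1⊕1⊕1 = 0
s2 (pos 2,3,6,7,10,11,14,15): 0⊕0⊕0⊕1⊕0⊕1⊕1⊕1 = 0
s4 (pos 4,5,6,7,12,13,14,15): 0⊕1⊕0⊕1⊕0⊕1⊕1⊕1 = 1
s8 (pos 8,9,10,11,12,13,14,15): 0⊕1⊕0⊕1⊕0⊕1⊕1⊕1 = 1
Syndrome s8…s1 = 1100 → error at position 12.
Flip position 12: 000010101010111 → 000010101011111

000010101011111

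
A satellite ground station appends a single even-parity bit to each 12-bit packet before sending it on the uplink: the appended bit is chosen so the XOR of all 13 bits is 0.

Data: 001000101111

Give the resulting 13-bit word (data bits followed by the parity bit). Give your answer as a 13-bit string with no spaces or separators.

0010001011110

XOR of the 12 data bits: 0⊕0⊕1⊕0⊕0⊕0⊕1⊕0⊕1⊕1⊕1⊕1 = 0
Parity bit = 0 (so all 13 bits XOR to 0).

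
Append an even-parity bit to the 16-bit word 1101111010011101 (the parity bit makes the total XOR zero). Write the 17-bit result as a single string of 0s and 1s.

11011110100111011

XOR of the 16 data bits: 1⊕1⊕0⊕1⊕1⊕1⊕1⊕0⊕1⊕0⊕0⊕1⊕1⊕1⊕0⊕1 = 1
Parity bit = 1 (so all 17 bits XOR to 0).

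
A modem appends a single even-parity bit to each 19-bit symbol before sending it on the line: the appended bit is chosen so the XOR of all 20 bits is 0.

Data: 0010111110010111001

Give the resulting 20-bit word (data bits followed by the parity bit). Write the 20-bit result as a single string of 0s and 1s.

00101111100101110011

XOR of the 19 data bits: 0⊕0⊕1⊕0⊕1⊕1⊕1⊕1⊕1⊕0⊕0⊕1⊕0⊕1⊕1⊕1⊕0⊕0⊕1 = 1
Parity bit = 1 (so all 20 bits XOR to 0).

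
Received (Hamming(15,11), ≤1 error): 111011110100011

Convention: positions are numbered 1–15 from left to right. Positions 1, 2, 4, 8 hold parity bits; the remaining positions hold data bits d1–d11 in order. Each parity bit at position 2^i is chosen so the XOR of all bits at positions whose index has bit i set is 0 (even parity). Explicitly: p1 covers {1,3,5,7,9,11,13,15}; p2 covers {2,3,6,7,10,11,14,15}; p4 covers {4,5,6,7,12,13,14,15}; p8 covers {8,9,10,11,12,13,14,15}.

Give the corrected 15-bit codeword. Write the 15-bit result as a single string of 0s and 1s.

111011010100011

s1 (pos 1,3,5,7,9,11,13,15): 1⊕1⊕1⊕1⊕0⊕0⊕0⊕1 = 1
s2 (pos 2,3,6,7,10,11,14,15): 1⊕1⊕1⊕1⊕1⊕0⊕1⊕1 = 1
s4 (pos 4,5,6,7,12,13,14,15): 0⊕1⊕1⊕1⊕0⊕0⊕1⊕1 = 1
s8 (pos 8,9,10,11,12,13,14,15): 1⊕0⊕1⊕0⊕0⊕0⊕1⊕1 = 0
Syndrome s8…s1 = 0111 → error at position 7.
Flip position 7: 111011110100011 → 111011010100011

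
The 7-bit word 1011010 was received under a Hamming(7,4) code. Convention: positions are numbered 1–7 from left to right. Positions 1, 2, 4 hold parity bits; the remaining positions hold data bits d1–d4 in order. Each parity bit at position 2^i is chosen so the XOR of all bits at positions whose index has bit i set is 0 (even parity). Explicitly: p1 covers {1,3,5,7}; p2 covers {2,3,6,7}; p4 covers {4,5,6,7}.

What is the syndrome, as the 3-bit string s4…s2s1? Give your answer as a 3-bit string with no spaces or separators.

s1 (pos 1,3,5,7): 1⊕1⊕0⊕0 = 0
s2 (pos 2,3,6,7): 0⊕1⊕1⊕0 = 0
s4 (pos 4,5,6,7): 1⊕0⊕1⊕0 = 0
Syndrome s4…s1 = 000 → no error.

000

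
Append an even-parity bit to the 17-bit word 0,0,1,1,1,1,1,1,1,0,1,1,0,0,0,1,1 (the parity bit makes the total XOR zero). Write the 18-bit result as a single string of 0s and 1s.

001111111011000111

XOR of the 17 data bits: 0⊕0⊕1⊕1⊕1⊕1⊕1⊕1⊕1⊕0⊕1⊕1⊕0⊕0⊕0⊕1⊕1 = 1
Parity bit = 1 (so all 18 bits XOR to 0).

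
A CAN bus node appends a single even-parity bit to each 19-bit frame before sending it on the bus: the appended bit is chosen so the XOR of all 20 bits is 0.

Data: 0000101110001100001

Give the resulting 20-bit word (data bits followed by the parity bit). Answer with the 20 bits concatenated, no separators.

00001011100011000011

XOR of the 19 data bits: 0⊕0⊕0⊕0⊕1⊕0⊕1⊕1⊕1⊕0⊕0⊕0⊕1⊕1⊕0⊕0⊕0⊕0⊕1 = 1
Parity bit = 1 (so all 20 bits XOR to 0).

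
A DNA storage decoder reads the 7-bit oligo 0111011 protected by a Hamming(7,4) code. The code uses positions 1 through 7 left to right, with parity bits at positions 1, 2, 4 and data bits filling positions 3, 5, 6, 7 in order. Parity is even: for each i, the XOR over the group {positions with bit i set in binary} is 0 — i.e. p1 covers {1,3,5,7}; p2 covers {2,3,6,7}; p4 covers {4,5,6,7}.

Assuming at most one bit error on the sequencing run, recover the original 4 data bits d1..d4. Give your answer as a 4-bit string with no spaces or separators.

s1 (pos 1,3,5,7): 0⊕1⊕0⊕1 = 0
s2 (pos 2,3,6,7): 1⊕1⊕1⊕1 = 0
s4 (pos 4,5,6,7): 1⊕0⊕1⊕1 = 1
Syndrome s4…s1 = 100 → error at position 4.
Flip position 4: 0111011 → 0110011
Read data bits from positions 3,5,6,7: 1011

1011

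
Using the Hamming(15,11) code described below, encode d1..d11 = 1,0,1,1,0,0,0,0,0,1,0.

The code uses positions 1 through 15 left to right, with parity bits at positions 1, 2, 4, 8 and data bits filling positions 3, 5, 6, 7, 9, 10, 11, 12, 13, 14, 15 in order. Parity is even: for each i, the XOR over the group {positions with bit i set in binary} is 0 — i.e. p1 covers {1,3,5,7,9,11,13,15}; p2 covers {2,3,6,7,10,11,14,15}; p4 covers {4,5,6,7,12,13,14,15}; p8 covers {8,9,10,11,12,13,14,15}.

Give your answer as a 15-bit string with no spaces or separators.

Place data at non-parity positions: p1 p2 1 p4 0 1 1 p8 0 0 0 0 0 1 0
p1 (pos 1,3,5,7,9,11,13,15): XOR of data positions = 1⊕0⊕1⊕0⊕0⊕0⊕0 = 0
p2 (pos 2,3,6,7,10,11,14,15): XOR of data positions = 1⊕1⊕1⊕0⊕0⊕1⊕0 = 0
p4 (pos 4,5,6,7,12,13,14,15): XOR of data positions = 0⊕1⊕1⊕0⊕0⊕1⊕0 = 1
p8 (pos 8,9,10,11,12,13,14,15): XOR of data positions = 0⊕0⊕0⊕0⊕0⊕1⊕0 = 1
Codeword: 001101110000010

001101110000010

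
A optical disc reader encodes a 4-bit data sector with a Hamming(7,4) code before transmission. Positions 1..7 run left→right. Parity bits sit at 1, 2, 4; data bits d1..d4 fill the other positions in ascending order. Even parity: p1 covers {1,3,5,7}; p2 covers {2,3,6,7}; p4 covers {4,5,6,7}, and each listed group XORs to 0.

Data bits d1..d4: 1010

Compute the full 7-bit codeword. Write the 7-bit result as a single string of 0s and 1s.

1011010

Place data at non-parity positions: p1 p2 1 p4 0 1 0
p1 (pos 1,3,5,7): XOR of data positions = 1⊕0⊕0 = 1
p2 (pos 2,3,6,7): XOR of data positions = 1⊕1⊕0 = 0
p4 (pos 4,5,6,7): XOR of data positions = 0⊕1⊕0 = 1
Codeword: 1011010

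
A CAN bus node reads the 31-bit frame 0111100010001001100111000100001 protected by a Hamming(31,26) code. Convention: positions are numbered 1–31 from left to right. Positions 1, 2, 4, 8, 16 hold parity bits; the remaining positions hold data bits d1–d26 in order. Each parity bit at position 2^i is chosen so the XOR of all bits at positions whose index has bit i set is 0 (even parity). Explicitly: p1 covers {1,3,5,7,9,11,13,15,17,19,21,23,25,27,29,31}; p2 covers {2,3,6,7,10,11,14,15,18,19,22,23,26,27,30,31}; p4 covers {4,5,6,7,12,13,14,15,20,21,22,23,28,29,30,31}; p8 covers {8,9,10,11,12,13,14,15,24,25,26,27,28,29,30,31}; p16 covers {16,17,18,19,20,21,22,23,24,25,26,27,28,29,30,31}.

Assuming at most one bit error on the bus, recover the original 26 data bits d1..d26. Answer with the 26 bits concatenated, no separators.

s1 (pos 1,3,5,7,9,11,13,15,17,19,21,23,25,27,29,31): 0⊕1⊕1⊕0⊕1⊕0⊕1⊕0⊕1⊕0⊕1⊕0⊕0⊕0⊕0⊕1 = 1
s2 (pos 2,3,6,7,10,11,14,15,18,19,22,23,26,27,30,31): 1⊕1⊕0⊕0⊕0⊕0⊕0⊕0⊕0⊕0⊕1⊕0⊕1⊕0⊕0⊕1 = 1
s4 (pos 4,5,6,7,12,13,14,15,20,21,22,23,28,29,30,31): 1⊕1⊕0⊕0⊕0⊕1⊕0⊕0⊕1⊕1⊕1⊕0⊕0⊕0⊕0⊕1 = 1
s8 (pos 8,9,10,11,12,13,14,15,24,25,26,27,28,29,30,31): 0⊕1⊕0⊕0⊕0⊕1⊕0⊕0⊕0⊕0⊕1⊕0⊕0⊕0⊕0⊕1 = 0
s16 (pos 16,17,18,19,20,21,22,23,24,25,26,27,28,29,30,31): 1⊕1⊕0⊕0⊕1⊕1⊕1⊕0⊕0⊕0⊕1⊕0⊕0⊕0⊕0⊕1 = 1
Syndrome s16…s1 = 10111 → error at position 23.
Flip position 23: 0111100010001001100111000100001 → 0111100010001001100111100100001
Read data bits from positions 3,5,6,7,9,10,11,12,13,14,15,17,18,19,20,21,22,23,24,25,26,27,28,29,30,31: 11001000100100111100100001

11001000100100111100100001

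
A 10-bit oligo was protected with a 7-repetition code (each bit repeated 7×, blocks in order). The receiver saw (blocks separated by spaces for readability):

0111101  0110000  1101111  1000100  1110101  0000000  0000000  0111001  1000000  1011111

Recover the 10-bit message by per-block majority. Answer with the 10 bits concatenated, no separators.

Block 1 (0111101): 5 ones → 1
Block 2 (0110000): 2 ones → 0
Block 3 (1101111): 6 ones → 1
Block 4 (1000100): 2 ones → 0
Block 5 (1110101): 5 ones → 1
Block 6 (0000000): 0 ones → 0
Block 7 (0000000): 0 ones → 0
Block 8 (0111001): 4 ones → 1
Block 9 (1000000): 1 one → 0
Block 10 (1011111): 6 ones → 1

1010100101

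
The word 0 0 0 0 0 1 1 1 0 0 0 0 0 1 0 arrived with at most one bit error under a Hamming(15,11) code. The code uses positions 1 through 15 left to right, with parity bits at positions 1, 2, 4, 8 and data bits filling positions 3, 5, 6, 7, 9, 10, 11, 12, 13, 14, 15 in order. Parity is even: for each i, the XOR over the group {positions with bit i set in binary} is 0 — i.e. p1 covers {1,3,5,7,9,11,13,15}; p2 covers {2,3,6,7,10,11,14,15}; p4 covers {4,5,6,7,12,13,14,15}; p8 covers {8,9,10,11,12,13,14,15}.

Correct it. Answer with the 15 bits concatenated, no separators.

s1 (pos 1,3,5,7,9,11,13,15): 0⊕0⊕0⊕1⊕0⊕0⊕0⊕0 = 1
s2 (pos 2,3,6,7,10,11,14,15): 0⊕0⊕1⊕1⊕0⊕0⊕1⊕0 = 1
s4 (pos 4,5,6,7,12,13,14,15): 0⊕0⊕1⊕1⊕0⊕0⊕1⊕0 = 1
s8 (pos 8,9,10,11,12,13,14,15): 1⊕0⊕0⊕0⊕0⊕0⊕1⊕0 = 0
Syndrome s8…s1 = 0111 → error at position 7.
Flip position 7: 000001110000010 → 000001010000010

000001010000010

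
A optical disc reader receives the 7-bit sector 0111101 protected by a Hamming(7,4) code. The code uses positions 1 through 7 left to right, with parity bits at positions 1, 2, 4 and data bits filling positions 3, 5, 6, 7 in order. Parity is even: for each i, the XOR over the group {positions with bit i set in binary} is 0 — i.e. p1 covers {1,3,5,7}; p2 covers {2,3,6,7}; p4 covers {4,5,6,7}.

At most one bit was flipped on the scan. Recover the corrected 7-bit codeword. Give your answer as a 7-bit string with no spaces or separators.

s1 (pos 1,3,5,7): 0⊕1⊕1⊕1 = 1
s2 (pos 2,3,6,7): 1⊕1⊕0⊕1 = 1
s4 (pos 4,5,6,7): 1⊕1⊕0⊕1 = 1
Syndrome s4…s1 = 111 → error at position 7.
Flip position 7: 0111101 → 0111100

0111100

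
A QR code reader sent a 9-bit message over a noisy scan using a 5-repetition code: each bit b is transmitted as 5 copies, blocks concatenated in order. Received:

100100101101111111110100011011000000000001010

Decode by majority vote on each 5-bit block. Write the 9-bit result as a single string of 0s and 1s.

011101000

Block 1 (10010): 2 ones → 0
Block 2 (01011): 3 ones → 1
Block 3 (01111): 4 ones → 1
Block 4 (11111): 5 ones → 1
Block 5 (01000): 1 one → 0
Block 6 (11011): 4 ones → 1
Block 7 (00000): 0 ones → 0
Block 8 (00000): 0 ones → 0
Block 9 (01010): 2 ones → 0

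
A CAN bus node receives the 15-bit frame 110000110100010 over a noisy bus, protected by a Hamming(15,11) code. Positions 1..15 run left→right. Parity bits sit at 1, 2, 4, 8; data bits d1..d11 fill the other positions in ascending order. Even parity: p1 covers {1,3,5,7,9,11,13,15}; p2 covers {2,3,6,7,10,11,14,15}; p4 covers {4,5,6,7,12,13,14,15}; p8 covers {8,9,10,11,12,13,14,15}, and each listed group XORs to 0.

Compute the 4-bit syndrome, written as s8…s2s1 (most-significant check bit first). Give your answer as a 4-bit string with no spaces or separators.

s1 (pos 1,3,5,7,9,11,13,15): 1⊕0⊕0⊕1⊕0⊕0⊕0⊕0 = 0
s2 (pos 2,3,6,7,10,11,14,15): 1⊕0⊕0⊕1⊕1⊕0⊕1⊕0 = 0
s4 (pos 4,5,6,7,12,13,14,15): 0⊕0⊕0⊕1⊕0⊕0⊕1⊕0 = 0
s8 (pos 8,9,10,11,12,13,14,15): 1⊕0⊕1⊕0⊕0⊕0⊕1⊕0 = 1
Syndrome s8…s1 = 1000 → error at position 8.

1000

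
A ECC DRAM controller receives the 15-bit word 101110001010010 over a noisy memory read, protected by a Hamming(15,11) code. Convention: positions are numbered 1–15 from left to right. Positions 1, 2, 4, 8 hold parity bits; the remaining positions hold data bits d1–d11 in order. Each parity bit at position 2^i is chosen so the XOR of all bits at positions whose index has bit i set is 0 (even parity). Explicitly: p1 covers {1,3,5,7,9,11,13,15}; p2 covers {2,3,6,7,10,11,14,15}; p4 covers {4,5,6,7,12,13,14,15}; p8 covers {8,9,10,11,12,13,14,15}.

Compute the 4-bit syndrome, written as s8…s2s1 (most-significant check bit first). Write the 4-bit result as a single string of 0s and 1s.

1111

s1 (pos 1,3,5,7,9,11,13,15): 1⊕1⊕1⊕0⊕1⊕1⊕0⊕0 = 1
s2 (pos 2,3,6,7,10,11,14,15): 0⊕1⊕0⊕0⊕0⊕1⊕1⊕0 = 1
s4 (pos 4,5,6,7,12,13,14,15): 1⊕1⊕0⊕0⊕0⊕0⊕1⊕0 = 1
s8 (pos 8,9,10,11,12,13,14,15): 0⊕1⊕0⊕1⊕0⊕0⊕1⊕0 = 1
Syndrome s8…s1 = 1111 → error at position 15.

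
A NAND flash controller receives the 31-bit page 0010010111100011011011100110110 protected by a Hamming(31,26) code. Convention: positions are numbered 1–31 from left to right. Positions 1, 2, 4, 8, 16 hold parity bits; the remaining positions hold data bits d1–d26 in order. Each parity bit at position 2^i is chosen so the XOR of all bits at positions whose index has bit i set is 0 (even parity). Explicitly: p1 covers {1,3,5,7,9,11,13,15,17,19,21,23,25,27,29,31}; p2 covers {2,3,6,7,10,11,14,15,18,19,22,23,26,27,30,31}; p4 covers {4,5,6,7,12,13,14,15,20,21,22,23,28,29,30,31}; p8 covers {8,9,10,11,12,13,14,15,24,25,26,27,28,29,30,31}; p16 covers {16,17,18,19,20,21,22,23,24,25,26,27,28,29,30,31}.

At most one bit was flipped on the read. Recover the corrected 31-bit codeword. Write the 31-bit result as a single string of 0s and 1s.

0010010111101011011011100110110

s1 (pos 1,3,5,7,9,11,13,15,17,19,21,23,25,27,29,31): 0⊕1⊕0⊕0⊕1⊕1⊕0⊕1⊕0⊕1⊕1⊕1⊕0⊕1⊕1⊕0 = 1
s2 (pos 2,3,6,7,10,11,14,15,18,19,22,23,26,27,30,31): 0⊕1⊕1⊕0⊕1⊕1⊕0⊕1⊕1⊕1⊕1⊕1⊕1⊕1⊕1⊕0 = 0
s4 (pos 4,5,6,7,12,13,14,15,20,21,22,23,28,29,30,31): 0⊕0⊕1⊕0⊕0⊕0⊕0⊕1⊕0⊕1⊕1⊕1⊕0⊕1⊕1⊕0 = 1
s8 (pos 8,9,10,11,12,13,14,15,24,25,26,27,28,29,30,31): 1⊕1⊕1⊕1⊕0⊕0⊕0⊕1⊕0⊕0⊕1⊕1⊕0⊕1⊕1⊕0 = 1
s16 (pos 16,17,18,19,20,21,22,23,24,25,26,27,28,29,30,31): 1⊕0⊕1⊕1⊕0⊕1⊕1⊕1⊕0⊕0⊕1⊕1⊕0⊕1⊕1⊕0 = 0
Syndrome s16…s1 = 01101 → error at position 13.
Flip position 13: 0010010111100011011011100110110 → 0010010111101011011011100110110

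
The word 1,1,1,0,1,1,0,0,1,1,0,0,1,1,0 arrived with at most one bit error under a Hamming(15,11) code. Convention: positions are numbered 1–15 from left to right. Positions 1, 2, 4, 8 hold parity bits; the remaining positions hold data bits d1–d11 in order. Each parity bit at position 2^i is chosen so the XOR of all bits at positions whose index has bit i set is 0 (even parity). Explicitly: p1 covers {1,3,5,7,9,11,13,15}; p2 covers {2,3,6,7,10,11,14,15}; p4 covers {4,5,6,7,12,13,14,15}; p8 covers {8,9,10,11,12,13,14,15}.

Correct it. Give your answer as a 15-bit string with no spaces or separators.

110011001100110

s1 (pos 1,3,5,7,9,11,13,15): 1⊕1⊕1⊕0⊕1⊕0⊕1⊕0 = 1
s2 (pos 2,3,6,7,10,11,14,15): 1⊕1⊕1⊕0⊕1⊕0⊕1⊕0 = 1
s4 (pos 4,5,6,7,12,13,14,15): 0⊕1⊕1⊕0⊕0⊕1⊕1⊕0 = 0
s8 (pos 8,9,10,11,12,13,14,15): 0⊕1⊕1⊕0⊕0⊕1⊕1⊕0 = 0
Syndrome s8…s1 = 0011 → error at position 3.
Flip position 3: 111011001100110 → 110011001100110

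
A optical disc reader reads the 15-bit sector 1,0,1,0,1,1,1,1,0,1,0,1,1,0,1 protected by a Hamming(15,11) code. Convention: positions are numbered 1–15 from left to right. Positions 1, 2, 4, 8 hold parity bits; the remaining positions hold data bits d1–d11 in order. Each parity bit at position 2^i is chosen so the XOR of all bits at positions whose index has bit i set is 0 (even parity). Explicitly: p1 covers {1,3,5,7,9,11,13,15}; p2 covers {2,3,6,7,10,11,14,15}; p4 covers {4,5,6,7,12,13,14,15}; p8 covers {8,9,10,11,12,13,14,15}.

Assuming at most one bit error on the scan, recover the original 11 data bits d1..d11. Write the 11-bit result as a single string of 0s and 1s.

11110001101

s1 (pos 1,3,5,7,9,11,13,15): 1⊕1⊕1⊕1⊕0⊕0⊕1⊕1 = 0
s2 (pos 2,3,6,7,10,11,14,15): 0⊕1⊕1⊕1⊕1⊕0⊕0⊕1 = 1
s4 (pos 4,5,6,7,12,13,14,15): 0⊕1⊕1⊕1⊕1⊕1⊕0⊕1 = 0
s8 (pos 8,9,10,11,12,13,14,15): 1⊕0⊕1⊕0⊕1⊕1⊕0⊕1 = 1
Syndrome s8…s1 = 1010 → error at position 10.
Flip position 10: 101011110101101 → 101011110001101
Read data bits from positions 3,5,6,7,9,10,11,12,13,14,15: 11110001101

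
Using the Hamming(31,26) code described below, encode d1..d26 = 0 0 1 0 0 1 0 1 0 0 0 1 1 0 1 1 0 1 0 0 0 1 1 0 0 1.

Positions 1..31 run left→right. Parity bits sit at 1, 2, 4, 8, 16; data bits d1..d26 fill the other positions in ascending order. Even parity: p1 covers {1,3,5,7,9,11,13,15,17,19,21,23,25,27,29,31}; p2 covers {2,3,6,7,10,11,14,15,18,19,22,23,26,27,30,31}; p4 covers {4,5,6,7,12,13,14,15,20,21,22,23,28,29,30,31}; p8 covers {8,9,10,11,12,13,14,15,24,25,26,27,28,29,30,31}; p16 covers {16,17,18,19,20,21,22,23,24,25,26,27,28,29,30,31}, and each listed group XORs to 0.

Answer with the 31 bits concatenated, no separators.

Place data at non-parity positions: p1 p2 0 p4 0 1 0 p8 0 1 0 1 0 0 0 p16 1 1 0 1 1 0 1 0 0 0 1 1 0 0 1
p1 (pos 1,3,5,7,9,11,13,15,17,19,21,23,25,27,29,31): XOR of data positions = 0⊕0⊕0⊕0⊕0⊕0⊕0⊕1⊕0⊕1⊕1⊕0⊕1⊕0⊕1 = 1
p2 (pos 2,3,6,7,10,11,14,15,18,19,22,23,26,27,30,31): XOR of data positions = 0⊕1⊕0⊕1⊕0⊕0⊕0⊕1⊕0⊕0⊕1⊕0⊕1⊕0⊕1 = 0
p4 (pos 4,5,6,7,12,13,14,15,20,21,22,23,28,29,30,31): XOR of data positions = 0⊕1⊕0⊕1⊕0⊕0⊕0⊕1⊕1⊕0⊕1⊕1⊕0⊕0⊕1 = 1
p8 (pos 8,9,10,11,12,13,14,15,24,25,26,27,28,29,30,31): XOR of data positions = 0⊕1⊕0⊕1⊕0⊕0⊕0⊕0⊕0⊕0⊕1⊕1⊕0⊕0⊕1 = 1
p16 (pos 16,17,18,19,20,21,22,23,24,25,26,27,28,29,30,31): XOR of data positions = 1⊕1⊕0⊕1⊕1⊕0⊕1⊕0⊕0⊕0⊕1⊕1⊕0⊕0⊕1 = 0
Codeword: 1001010101010000110110100011001

1001010101010000110110100011001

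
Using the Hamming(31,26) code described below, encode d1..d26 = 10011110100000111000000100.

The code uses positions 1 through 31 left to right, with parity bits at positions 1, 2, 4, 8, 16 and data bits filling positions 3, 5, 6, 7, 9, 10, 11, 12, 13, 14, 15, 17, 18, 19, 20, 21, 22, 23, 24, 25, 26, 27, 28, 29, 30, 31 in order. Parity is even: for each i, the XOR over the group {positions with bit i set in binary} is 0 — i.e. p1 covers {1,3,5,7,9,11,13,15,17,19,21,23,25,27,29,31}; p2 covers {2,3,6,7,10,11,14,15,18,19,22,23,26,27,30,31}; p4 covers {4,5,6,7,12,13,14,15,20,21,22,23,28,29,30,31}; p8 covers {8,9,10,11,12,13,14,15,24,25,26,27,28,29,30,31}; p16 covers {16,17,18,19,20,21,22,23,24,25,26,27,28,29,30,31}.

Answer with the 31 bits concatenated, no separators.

Place data at non-parity positions: p1 p2 1 p4 0 0 1 p8 1 1 1 0 1 0 0 p16 0 0 0 1 1 1 0 0 0 0 0 0 1 0 0
p1 (pos 1,3,5,7,9,11,13,15,17,19,21,23,25,27,29,31): XOR of data positions = 1⊕0⊕1⊕1⊕1⊕1⊕0⊕0⊕0⊕1⊕0⊕0⊕0⊕1⊕0 = 1
p2 (pos 2,3,6,7,10,11,14,15,18,19,22,23,26,27,30,31): XOR of data positions = 1⊕0⊕1⊕1⊕1⊕0⊕0⊕0⊕0⊕1⊕0⊕0⊕0⊕0⊕0 = 1
p4 (pos 4,5,6,7,12,13,14,15,20,21,22,23,28,29,30,31): XOR of data positions = 0⊕0⊕1⊕0⊕1⊕0⊕0⊕1⊕1⊕1⊕0⊕0⊕1⊕0⊕0 = 0
p8 (pos 8,9,10,11,12,13,14,15,24,25,26,27,28,29,30,31): XOR of data positions = 1⊕1⊕1⊕0⊕1⊕0⊕0⊕0⊕0⊕0⊕0⊕0⊕1⊕0⊕0 = 1
p16 (pos 16,17,18,19,20,21,22,23,24,25,26,27,28,29,30,31): XOR of data positions = 0⊕0⊕0⊕1⊕1⊕1⊕0⊕0⊕0⊕0⊕0⊕0⊕1⊕0⊕0 = 0
Codeword: 1110001111101000000111000000100

1110001111101000000111000000100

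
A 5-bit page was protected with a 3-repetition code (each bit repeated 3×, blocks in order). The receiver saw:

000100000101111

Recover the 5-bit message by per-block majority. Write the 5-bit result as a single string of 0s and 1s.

Block 1 (000): 0 ones → 0
Block 2 (100): 1 one → 0
Block 3 (000): 0 ones → 0
Block 4 (101): 2 ones → 1
Block 5 (111): 3 ones → 1

00011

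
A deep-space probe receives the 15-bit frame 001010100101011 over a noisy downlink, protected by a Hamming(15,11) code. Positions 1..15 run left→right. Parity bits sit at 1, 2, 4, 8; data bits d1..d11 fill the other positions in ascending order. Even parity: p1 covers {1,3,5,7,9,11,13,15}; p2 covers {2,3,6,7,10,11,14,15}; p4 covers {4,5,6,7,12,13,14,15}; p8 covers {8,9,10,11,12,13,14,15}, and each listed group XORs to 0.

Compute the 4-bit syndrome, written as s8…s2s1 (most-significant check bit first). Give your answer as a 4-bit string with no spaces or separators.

s1 (pos 1,3,5,7,9,11,13,15): 0⊕1⊕1⊕1⊕0⊕0⊕0⊕1 = 0
s2 (pos 2,3,6,7,10,11,14,15): 0⊕1⊕0⊕1⊕1⊕0⊕1⊕1 = 1
s4 (pos 4,5,6,7,12,13,14,15): 0⊕1⊕0⊕1⊕1⊕0⊕1⊕1 = 1
s8 (pos 8,9,10,11,12,13,14,15): 0⊕0⊕1⊕0⊕1⊕0⊕1⊕1 = 0
Syndrome s8…s1 = 0110 → error at position 6.

0110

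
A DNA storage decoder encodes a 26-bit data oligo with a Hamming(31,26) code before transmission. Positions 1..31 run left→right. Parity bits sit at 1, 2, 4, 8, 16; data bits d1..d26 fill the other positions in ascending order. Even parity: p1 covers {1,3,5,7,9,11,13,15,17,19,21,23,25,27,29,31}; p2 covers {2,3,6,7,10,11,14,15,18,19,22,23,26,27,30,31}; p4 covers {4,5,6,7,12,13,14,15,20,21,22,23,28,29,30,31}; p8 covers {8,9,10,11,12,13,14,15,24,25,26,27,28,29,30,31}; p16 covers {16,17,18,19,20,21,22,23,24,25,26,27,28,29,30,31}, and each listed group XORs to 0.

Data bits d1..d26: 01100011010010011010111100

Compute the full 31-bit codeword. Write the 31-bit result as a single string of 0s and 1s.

1100110000110100010011010111100

Place data at non-parity positions: p1 p2 0 p4 1 1 0 p8 0 0 1 1 0 1 0 p16 0 1 0 0 1 1 0 1 0 1 1 1 1 0 0
p1 (pos 1,3,5,7,9,11,13,15,17,19,21,23,25,27,29,31): XOR of data positions = 0⊕1⊕0⊕0⊕1⊕0⊕0⊕0⊕0⊕1⊕0⊕0⊕1⊕1⊕0 = 1
p2 (pos 2,3,6,7,10,11,14,15,18,19,22,23,26,27,30,31): XOR of data positions = 0⊕1⊕0⊕0⊕1⊕1⊕0⊕1⊕0⊕1⊕0⊕1⊕1⊕0⊕0 = 1
p4 (pos 4,5,6,7,12,13,14,15,20,21,22,23,28,29,30,31): XOR of data positions = 1⊕1⊕0⊕1⊕0⊕1⊕0⊕0⊕1⊕1⊕0⊕1⊕1⊕0⊕0 = 0
p8 (pos 8,9,10,11,12,13,14,15,24,25,26,27,28,29,30,31): XOR of data positions = 0⊕0⊕1⊕1⊕0⊕1⊕0⊕1⊕0⊕1⊕1⊕1⊕1⊕0⊕0 = 0
p16 (pos 16,17,18,19,20,21,22,23,24,25,26,27,28,29,30,31): XOR of data positions = 0⊕1⊕0⊕0⊕1⊕1⊕0⊕1⊕0⊕1⊕1⊕1⊕1⊕0⊕0 = 0
Codeword: 1100110000110100010011010111100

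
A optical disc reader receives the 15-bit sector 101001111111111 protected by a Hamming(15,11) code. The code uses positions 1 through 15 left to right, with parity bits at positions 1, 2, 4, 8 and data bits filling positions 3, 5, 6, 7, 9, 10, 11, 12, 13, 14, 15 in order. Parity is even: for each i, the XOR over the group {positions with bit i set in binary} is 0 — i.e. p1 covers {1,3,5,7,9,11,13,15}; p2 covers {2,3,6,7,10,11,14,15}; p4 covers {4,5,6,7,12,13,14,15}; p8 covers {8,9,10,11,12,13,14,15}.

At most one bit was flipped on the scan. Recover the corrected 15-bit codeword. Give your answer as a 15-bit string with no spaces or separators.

s1 (pos 1,3,5,7,9,11,13,15): 1⊕1⊕0⊕1⊕1⊕1⊕1⊕1 = 1
s2 (pos 2,3,6,7,10,11,14,15): 0⊕1⊕1⊕1⊕1⊕1⊕1⊕1 = 1
s4 (pos 4,5,6,7,12,13,14,15): 0⊕0⊕1⊕1⊕1⊕1⊕1⊕1 = 0
s8 (pos 8,9,10,11,12,13,14,15): 1⊕1⊕1⊕1⊕1⊕1⊕1⊕1 = 0
Syndrome s8…s1 = 0011 → error at position 3.
Flip position 3: 101001111111111 → 100001111111111

100001111111111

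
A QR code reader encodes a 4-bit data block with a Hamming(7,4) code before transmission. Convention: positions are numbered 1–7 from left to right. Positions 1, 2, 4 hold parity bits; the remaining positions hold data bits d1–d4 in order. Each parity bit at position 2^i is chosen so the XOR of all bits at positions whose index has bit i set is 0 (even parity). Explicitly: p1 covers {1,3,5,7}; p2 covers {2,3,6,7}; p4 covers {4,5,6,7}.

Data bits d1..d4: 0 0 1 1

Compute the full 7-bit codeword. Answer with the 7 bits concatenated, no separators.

1000011

Place data at non-parity positions: p1 p2 0 p4 0 1 1
p1 (pos 1,3,5,7): XOR of data positions = 0⊕0⊕1 = 1
p2 (pos 2,3,6,7): XOR of data positions = 0⊕1⊕1 = 0
p4 (pos 4,5,6,7): XOR of data positions = 0⊕1⊕1 = 0
Codeword: 1000011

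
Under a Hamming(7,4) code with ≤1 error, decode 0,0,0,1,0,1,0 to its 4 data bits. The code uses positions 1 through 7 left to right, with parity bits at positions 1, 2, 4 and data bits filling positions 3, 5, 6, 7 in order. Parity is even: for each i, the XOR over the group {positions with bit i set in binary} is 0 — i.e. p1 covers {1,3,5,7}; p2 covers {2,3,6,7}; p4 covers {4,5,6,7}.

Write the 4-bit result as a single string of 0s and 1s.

0010

s1 (pos 1,3,5,7): 0⊕0⊕0⊕0 = 0
s2 (pos 2,3,6,7): 0⊕0⊕1⊕0 = 1
s4 (pos 4,5,6,7): 1⊕0⊕1⊕0 = 0
Syndrome s4…s1 = 010 → error at position 2.
Flip position 2: 0001010 → 0101010
Read data bits from positions 3,5,6,7: 0010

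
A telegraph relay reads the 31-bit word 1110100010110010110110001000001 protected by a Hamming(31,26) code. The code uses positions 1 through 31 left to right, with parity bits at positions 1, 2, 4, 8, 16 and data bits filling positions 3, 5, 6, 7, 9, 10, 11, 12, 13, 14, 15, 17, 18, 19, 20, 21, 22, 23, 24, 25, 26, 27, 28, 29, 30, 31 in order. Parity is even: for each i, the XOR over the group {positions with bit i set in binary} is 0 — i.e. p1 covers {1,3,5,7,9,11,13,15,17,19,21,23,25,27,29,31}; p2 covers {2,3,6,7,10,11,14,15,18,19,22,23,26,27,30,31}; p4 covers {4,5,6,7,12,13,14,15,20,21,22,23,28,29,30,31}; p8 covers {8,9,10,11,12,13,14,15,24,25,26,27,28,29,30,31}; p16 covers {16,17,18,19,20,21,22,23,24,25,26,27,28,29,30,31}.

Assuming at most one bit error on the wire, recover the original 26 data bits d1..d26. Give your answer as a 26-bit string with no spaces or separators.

s1 (pos 1,3,5,7,9,11,13,15,17,19,21,23,25,27,29,31): 1⊕1⊕1⊕0⊕1⊕1⊕0⊕1⊕1⊕0⊕1⊕0⊕1⊕0⊕0⊕1 = 0
s2 (pos 2,3,6,7,10,11,14,15,18,19,22,23,26,27,30,31): 1⊕1⊕0⊕0⊕0⊕1⊕0⊕1⊕1⊕0⊕0⊕0⊕0⊕0⊕0⊕1 = 0
s4 (pos 4,5,6,7,12,13,14,15,20,21,22,23,28,29,30,31): 0⊕1⊕0⊕0⊕1⊕0⊕0⊕1⊕1⊕1⊕0⊕0⊕0⊕0⊕0⊕1 = 0
s8 (pos 8,9,10,11,12,13,14,15,24,25,26,27,28,29,30,31): 0⊕1⊕0⊕1⊕1⊕0⊕0⊕1⊕0⊕1⊕0⊕0⊕0⊕0⊕0⊕1 = 0
s16 (pos 16,17,18,19,20,21,22,23,24,25,26,27,28,29,30,31): 0⊕1⊕1⊕0⊕1⊕1⊕0⊕0⊕0⊕1⊕0⊕0⊕0⊕0⊕0⊕1 = 0
Syndrome s16…s1 = 00000 → no error.
Read data bits from positions 3,5,6,7,9,10,11,12,13,14,15,17,18,19,20,21,22,23,24,25,26,27,28,29,30,31: 11001011001110110001000001

11001011001110110001000001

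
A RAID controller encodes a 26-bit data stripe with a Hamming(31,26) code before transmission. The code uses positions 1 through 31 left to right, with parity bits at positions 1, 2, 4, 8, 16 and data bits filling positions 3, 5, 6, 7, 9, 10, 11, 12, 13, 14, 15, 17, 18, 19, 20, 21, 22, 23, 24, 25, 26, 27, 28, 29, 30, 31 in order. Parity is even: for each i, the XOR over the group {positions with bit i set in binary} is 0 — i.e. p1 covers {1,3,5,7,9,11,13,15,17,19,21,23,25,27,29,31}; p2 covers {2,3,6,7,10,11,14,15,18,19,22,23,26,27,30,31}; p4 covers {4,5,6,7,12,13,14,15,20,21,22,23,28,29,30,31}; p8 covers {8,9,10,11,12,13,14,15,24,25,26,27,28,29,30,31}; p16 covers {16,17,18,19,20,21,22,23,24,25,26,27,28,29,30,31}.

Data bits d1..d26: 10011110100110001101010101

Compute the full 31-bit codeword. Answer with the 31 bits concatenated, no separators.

1110001011101000110001101010101

Place data at non-parity positions: p1 p2 1 p4 0 0 1 p8 1 1 1 0 1 0 0 p16 1 1 0 0 0 1 1 0 1 0 1 0 1 0 1
p1 (pos 1,3,5,7,9,11,13,15,17,19,21,23,25,27,29,31): XOR of data positions = 1⊕0⊕1⊕1⊕1⊕1⊕0⊕1⊕0⊕0⊕1⊕1⊕1⊕1⊕1 = 1
p2 (pos 2,3,6,7,10,11,14,15,18,19,22,23,26,27,30,31): XOR of data positions = 1⊕0⊕1⊕1⊕1⊕0⊕0⊕1⊕0⊕1⊕1⊕0⊕1⊕0⊕1 = 1
p4 (pos 4,5,6,7,12,13,14,15,20,21,22,23,28,29,30,31): XOR of data positions = 0⊕0⊕1⊕0⊕1⊕0⊕0⊕0⊕0⊕1⊕1⊕0⊕1⊕0⊕1 = 0
p8 (pos 8,9,10,11,12,13,14,15,24,25,26,27,28,29,30,31): XOR of data positions = 1⊕1⊕1⊕0⊕1⊕0⊕0⊕0⊕1⊕0⊕1⊕0⊕1⊕0⊕1 = 0
p16 (pos 16,17,18,19,20,21,22,23,24,25,26,27,28,29,30,31): XOR of data positions = 1⊕1⊕0⊕0⊕0⊕1⊕1⊕0⊕1⊕0⊕1⊕0⊕1⊕0⊕1 = 0
Codeword: 1110001011101000110001101010101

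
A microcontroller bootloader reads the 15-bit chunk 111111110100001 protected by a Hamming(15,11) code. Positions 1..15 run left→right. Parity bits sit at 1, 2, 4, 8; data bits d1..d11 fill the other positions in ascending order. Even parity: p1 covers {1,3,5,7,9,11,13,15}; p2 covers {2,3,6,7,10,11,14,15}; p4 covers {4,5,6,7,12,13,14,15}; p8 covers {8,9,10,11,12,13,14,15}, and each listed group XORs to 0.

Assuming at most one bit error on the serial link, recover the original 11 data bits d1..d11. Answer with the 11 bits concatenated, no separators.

s1 (pos 1,3,5,7,9,11,13,15): 1⊕1⊕1⊕1⊕0⊕0⊕0⊕1 = 1
s2 (pos 2,3,6,7,10,11,14,15): 1⊕1⊕1⊕1⊕1⊕0⊕0⊕1 = 0
s4 (pos 4,5,6,7,12,13,14,15): 1⊕1⊕1⊕1⊕0⊕0⊕0⊕1 = 1
s8 (pos 8,9,10,11,12,13,14,15): 1⊕0⊕1⊕0⊕0⊕0⊕0⊕1 = 1
Syndrome s8…s1 = 1101 → error at position 13.
Flip position 13: 111111110100001 → 111111110100101
Read data bits from positions 3,5,6,7,9,10,11,12,13,14,15: 11110100101

11110100101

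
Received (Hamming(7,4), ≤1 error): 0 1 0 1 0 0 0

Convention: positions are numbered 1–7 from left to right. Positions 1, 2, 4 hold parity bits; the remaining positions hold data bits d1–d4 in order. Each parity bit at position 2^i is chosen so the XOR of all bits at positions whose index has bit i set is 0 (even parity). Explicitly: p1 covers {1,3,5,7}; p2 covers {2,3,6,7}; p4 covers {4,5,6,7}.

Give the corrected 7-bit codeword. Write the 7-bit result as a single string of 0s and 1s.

0101010

s1 (pos 1,3,5,7): 0⊕0⊕0⊕0 = 0
s2 (pos 2,3,6,7): 1⊕0⊕0⊕0 = 1
s4 (pos 4,5,6,7): 1⊕0⊕0⊕0 = 1
Syndrome s4…s1 = 110 → error at position 6.
Flip position 6: 0101000 → 0101010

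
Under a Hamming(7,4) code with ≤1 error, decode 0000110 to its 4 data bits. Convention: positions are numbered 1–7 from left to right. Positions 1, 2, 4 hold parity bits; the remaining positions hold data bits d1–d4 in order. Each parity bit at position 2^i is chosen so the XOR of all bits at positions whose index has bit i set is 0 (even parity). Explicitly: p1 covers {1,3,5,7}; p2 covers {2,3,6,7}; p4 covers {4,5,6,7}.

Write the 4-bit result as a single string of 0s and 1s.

1110

s1 (pos 1,3,5,7): 0⊕0⊕1⊕0 = 1
s2 (pos 2,3,6,7): 0⊕0⊕1⊕0 = 1
s4 (pos 4,5,6,7): 0⊕1⊕1⊕0 = 0
Syndrome s4…s1 = 011 → error at position 3.
Flip position 3: 0000110 → 0010110
Read data bits from positions 3,5,6,7: 1110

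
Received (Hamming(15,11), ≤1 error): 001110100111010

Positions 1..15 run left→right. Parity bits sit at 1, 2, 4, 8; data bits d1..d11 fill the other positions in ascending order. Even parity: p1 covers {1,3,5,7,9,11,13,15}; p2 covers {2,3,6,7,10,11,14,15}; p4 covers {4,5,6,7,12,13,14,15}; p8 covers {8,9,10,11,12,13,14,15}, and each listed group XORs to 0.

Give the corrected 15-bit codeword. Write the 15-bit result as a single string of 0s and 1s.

001111100111010

s1 (pos 1,3,5,7,9,11,13,15): 0⊕1⊕1⊕1⊕0⊕1⊕0⊕0 = 0
s2 (pos 2,3,6,7,10,11,14,15): 0⊕1⊕0⊕1⊕1⊕1⊕1⊕0 = 1
s4 (pos 4,5,6,7,12,13,14,15): 1⊕1⊕0⊕1⊕1⊕0⊕1⊕0 = 1
s8 (pos 8,9,10,11,12,13,14,15): 0⊕0⊕1⊕1⊕1⊕0⊕1⊕0 = 0
Syndrome s8…s1 = 0110 → error at position 6.
Flip position 6: 001110100111010 → 001111100111010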